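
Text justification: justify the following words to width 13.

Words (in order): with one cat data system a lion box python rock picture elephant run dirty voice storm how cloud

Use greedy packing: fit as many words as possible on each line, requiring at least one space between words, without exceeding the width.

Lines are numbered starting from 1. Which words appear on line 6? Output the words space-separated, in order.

Answer: elephant run

Derivation:
Line 1: ['with', 'one', 'cat'] (min_width=12, slack=1)
Line 2: ['data', 'system', 'a'] (min_width=13, slack=0)
Line 3: ['lion', 'box'] (min_width=8, slack=5)
Line 4: ['python', 'rock'] (min_width=11, slack=2)
Line 5: ['picture'] (min_width=7, slack=6)
Line 6: ['elephant', 'run'] (min_width=12, slack=1)
Line 7: ['dirty', 'voice'] (min_width=11, slack=2)
Line 8: ['storm', 'how'] (min_width=9, slack=4)
Line 9: ['cloud'] (min_width=5, slack=8)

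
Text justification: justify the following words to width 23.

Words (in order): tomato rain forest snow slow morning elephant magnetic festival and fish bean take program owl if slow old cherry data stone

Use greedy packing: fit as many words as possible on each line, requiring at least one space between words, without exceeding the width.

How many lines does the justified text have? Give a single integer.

Answer: 6

Derivation:
Line 1: ['tomato', 'rain', 'forest', 'snow'] (min_width=23, slack=0)
Line 2: ['slow', 'morning', 'elephant'] (min_width=21, slack=2)
Line 3: ['magnetic', 'festival', 'and'] (min_width=21, slack=2)
Line 4: ['fish', 'bean', 'take', 'program'] (min_width=22, slack=1)
Line 5: ['owl', 'if', 'slow', 'old', 'cherry'] (min_width=22, slack=1)
Line 6: ['data', 'stone'] (min_width=10, slack=13)
Total lines: 6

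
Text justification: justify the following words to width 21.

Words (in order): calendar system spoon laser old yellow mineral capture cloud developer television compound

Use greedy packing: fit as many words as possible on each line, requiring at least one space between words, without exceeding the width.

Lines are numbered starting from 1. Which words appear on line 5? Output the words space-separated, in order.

Answer: compound

Derivation:
Line 1: ['calendar', 'system', 'spoon'] (min_width=21, slack=0)
Line 2: ['laser', 'old', 'yellow'] (min_width=16, slack=5)
Line 3: ['mineral', 'capture', 'cloud'] (min_width=21, slack=0)
Line 4: ['developer', 'television'] (min_width=20, slack=1)
Line 5: ['compound'] (min_width=8, slack=13)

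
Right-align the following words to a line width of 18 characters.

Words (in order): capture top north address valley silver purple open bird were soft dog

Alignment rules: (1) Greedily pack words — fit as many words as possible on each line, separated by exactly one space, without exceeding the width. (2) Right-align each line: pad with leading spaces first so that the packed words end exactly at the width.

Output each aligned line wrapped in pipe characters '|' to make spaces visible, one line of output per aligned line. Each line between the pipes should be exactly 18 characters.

Answer: | capture top north|
|    address valley|
|silver purple open|
|bird were soft dog|

Derivation:
Line 1: ['capture', 'top', 'north'] (min_width=17, slack=1)
Line 2: ['address', 'valley'] (min_width=14, slack=4)
Line 3: ['silver', 'purple', 'open'] (min_width=18, slack=0)
Line 4: ['bird', 'were', 'soft', 'dog'] (min_width=18, slack=0)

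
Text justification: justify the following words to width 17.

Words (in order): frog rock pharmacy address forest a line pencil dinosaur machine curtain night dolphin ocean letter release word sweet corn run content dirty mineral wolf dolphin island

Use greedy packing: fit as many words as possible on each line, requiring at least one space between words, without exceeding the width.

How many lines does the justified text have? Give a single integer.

Answer: 12

Derivation:
Line 1: ['frog', 'rock'] (min_width=9, slack=8)
Line 2: ['pharmacy', 'address'] (min_width=16, slack=1)
Line 3: ['forest', 'a', 'line'] (min_width=13, slack=4)
Line 4: ['pencil', 'dinosaur'] (min_width=15, slack=2)
Line 5: ['machine', 'curtain'] (min_width=15, slack=2)
Line 6: ['night', 'dolphin'] (min_width=13, slack=4)
Line 7: ['ocean', 'letter'] (min_width=12, slack=5)
Line 8: ['release', 'word'] (min_width=12, slack=5)
Line 9: ['sweet', 'corn', 'run'] (min_width=14, slack=3)
Line 10: ['content', 'dirty'] (min_width=13, slack=4)
Line 11: ['mineral', 'wolf'] (min_width=12, slack=5)
Line 12: ['dolphin', 'island'] (min_width=14, slack=3)
Total lines: 12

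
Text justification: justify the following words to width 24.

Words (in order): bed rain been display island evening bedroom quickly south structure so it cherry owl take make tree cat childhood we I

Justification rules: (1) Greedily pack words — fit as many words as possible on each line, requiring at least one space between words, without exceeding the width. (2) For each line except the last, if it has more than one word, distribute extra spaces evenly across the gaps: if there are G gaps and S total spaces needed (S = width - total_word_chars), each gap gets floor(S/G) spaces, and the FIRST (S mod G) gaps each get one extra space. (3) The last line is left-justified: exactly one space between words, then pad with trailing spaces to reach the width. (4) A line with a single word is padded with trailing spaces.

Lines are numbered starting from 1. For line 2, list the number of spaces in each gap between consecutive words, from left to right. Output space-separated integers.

Line 1: ['bed', 'rain', 'been', 'display'] (min_width=21, slack=3)
Line 2: ['island', 'evening', 'bedroom'] (min_width=22, slack=2)
Line 3: ['quickly', 'south', 'structure'] (min_width=23, slack=1)
Line 4: ['so', 'it', 'cherry', 'owl', 'take'] (min_width=21, slack=3)
Line 5: ['make', 'tree', 'cat', 'childhood'] (min_width=23, slack=1)
Line 6: ['we', 'I'] (min_width=4, slack=20)

Answer: 2 2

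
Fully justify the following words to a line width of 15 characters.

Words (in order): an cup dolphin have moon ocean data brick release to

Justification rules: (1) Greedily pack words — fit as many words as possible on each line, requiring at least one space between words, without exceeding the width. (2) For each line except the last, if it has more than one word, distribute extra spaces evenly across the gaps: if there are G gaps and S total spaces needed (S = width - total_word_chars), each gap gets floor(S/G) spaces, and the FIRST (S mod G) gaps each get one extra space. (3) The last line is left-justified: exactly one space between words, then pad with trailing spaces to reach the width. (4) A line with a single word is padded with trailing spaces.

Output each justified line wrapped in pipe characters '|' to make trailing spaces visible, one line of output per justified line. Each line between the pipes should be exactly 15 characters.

Line 1: ['an', 'cup', 'dolphin'] (min_width=14, slack=1)
Line 2: ['have', 'moon', 'ocean'] (min_width=15, slack=0)
Line 3: ['data', 'brick'] (min_width=10, slack=5)
Line 4: ['release', 'to'] (min_width=10, slack=5)

Answer: |an  cup dolphin|
|have moon ocean|
|data      brick|
|release to     |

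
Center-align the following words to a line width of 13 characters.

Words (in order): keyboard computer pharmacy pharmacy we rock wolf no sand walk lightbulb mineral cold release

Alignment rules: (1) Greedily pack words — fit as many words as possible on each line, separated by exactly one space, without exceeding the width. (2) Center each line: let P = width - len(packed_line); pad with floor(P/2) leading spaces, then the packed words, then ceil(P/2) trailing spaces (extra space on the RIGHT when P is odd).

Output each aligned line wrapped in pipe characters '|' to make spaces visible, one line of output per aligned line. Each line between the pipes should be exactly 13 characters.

Answer: |  keyboard   |
|  computer   |
|  pharmacy   |
| pharmacy we |
|rock wolf no |
|  sand walk  |
|  lightbulb  |
|mineral cold |
|   release   |

Derivation:
Line 1: ['keyboard'] (min_width=8, slack=5)
Line 2: ['computer'] (min_width=8, slack=5)
Line 3: ['pharmacy'] (min_width=8, slack=5)
Line 4: ['pharmacy', 'we'] (min_width=11, slack=2)
Line 5: ['rock', 'wolf', 'no'] (min_width=12, slack=1)
Line 6: ['sand', 'walk'] (min_width=9, slack=4)
Line 7: ['lightbulb'] (min_width=9, slack=4)
Line 8: ['mineral', 'cold'] (min_width=12, slack=1)
Line 9: ['release'] (min_width=7, slack=6)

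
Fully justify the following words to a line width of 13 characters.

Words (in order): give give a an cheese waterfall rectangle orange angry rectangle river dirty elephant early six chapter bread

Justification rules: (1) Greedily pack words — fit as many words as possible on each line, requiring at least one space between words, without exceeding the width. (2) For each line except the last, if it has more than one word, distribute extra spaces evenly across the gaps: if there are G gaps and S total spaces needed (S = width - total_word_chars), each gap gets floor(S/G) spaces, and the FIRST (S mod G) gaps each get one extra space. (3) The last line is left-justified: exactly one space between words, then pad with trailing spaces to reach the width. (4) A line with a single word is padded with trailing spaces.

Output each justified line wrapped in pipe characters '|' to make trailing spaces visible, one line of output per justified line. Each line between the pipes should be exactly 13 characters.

Answer: |give  give  a|
|an     cheese|
|waterfall    |
|rectangle    |
|orange  angry|
|rectangle    |
|river   dirty|
|elephant     |
|early     six|
|chapter bread|

Derivation:
Line 1: ['give', 'give', 'a'] (min_width=11, slack=2)
Line 2: ['an', 'cheese'] (min_width=9, slack=4)
Line 3: ['waterfall'] (min_width=9, slack=4)
Line 4: ['rectangle'] (min_width=9, slack=4)
Line 5: ['orange', 'angry'] (min_width=12, slack=1)
Line 6: ['rectangle'] (min_width=9, slack=4)
Line 7: ['river', 'dirty'] (min_width=11, slack=2)
Line 8: ['elephant'] (min_width=8, slack=5)
Line 9: ['early', 'six'] (min_width=9, slack=4)
Line 10: ['chapter', 'bread'] (min_width=13, slack=0)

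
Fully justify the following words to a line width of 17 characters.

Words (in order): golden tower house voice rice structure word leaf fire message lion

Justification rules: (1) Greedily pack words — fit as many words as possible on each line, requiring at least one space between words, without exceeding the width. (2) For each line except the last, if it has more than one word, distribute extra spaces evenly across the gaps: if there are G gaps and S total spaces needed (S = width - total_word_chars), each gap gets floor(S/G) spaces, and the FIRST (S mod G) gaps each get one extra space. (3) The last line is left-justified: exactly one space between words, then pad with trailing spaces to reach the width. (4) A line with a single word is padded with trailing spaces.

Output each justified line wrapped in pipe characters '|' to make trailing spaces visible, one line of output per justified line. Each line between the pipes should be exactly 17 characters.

Answer: |golden      tower|
|house  voice rice|
|structure    word|
|leaf fire message|
|lion             |

Derivation:
Line 1: ['golden', 'tower'] (min_width=12, slack=5)
Line 2: ['house', 'voice', 'rice'] (min_width=16, slack=1)
Line 3: ['structure', 'word'] (min_width=14, slack=3)
Line 4: ['leaf', 'fire', 'message'] (min_width=17, slack=0)
Line 5: ['lion'] (min_width=4, slack=13)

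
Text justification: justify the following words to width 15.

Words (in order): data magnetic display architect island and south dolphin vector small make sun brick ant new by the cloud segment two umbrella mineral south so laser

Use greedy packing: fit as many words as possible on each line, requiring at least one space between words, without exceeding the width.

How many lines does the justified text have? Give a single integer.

Line 1: ['data', 'magnetic'] (min_width=13, slack=2)
Line 2: ['display'] (min_width=7, slack=8)
Line 3: ['architect'] (min_width=9, slack=6)
Line 4: ['island', 'and'] (min_width=10, slack=5)
Line 5: ['south', 'dolphin'] (min_width=13, slack=2)
Line 6: ['vector', 'small'] (min_width=12, slack=3)
Line 7: ['make', 'sun', 'brick'] (min_width=14, slack=1)
Line 8: ['ant', 'new', 'by', 'the'] (min_width=14, slack=1)
Line 9: ['cloud', 'segment'] (min_width=13, slack=2)
Line 10: ['two', 'umbrella'] (min_width=12, slack=3)
Line 11: ['mineral', 'south'] (min_width=13, slack=2)
Line 12: ['so', 'laser'] (min_width=8, slack=7)
Total lines: 12

Answer: 12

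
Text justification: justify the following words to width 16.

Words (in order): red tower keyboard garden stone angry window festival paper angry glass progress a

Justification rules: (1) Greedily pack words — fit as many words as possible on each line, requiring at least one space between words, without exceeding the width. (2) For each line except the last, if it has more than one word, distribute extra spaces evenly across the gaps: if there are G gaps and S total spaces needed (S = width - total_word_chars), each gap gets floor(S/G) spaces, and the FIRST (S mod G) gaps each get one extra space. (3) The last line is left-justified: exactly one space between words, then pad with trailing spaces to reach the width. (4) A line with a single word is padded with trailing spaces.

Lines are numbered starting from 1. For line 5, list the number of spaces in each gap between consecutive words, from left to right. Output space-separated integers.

Line 1: ['red', 'tower'] (min_width=9, slack=7)
Line 2: ['keyboard', 'garden'] (min_width=15, slack=1)
Line 3: ['stone', 'angry'] (min_width=11, slack=5)
Line 4: ['window', 'festival'] (min_width=15, slack=1)
Line 5: ['paper', 'angry'] (min_width=11, slack=5)
Line 6: ['glass', 'progress', 'a'] (min_width=16, slack=0)

Answer: 6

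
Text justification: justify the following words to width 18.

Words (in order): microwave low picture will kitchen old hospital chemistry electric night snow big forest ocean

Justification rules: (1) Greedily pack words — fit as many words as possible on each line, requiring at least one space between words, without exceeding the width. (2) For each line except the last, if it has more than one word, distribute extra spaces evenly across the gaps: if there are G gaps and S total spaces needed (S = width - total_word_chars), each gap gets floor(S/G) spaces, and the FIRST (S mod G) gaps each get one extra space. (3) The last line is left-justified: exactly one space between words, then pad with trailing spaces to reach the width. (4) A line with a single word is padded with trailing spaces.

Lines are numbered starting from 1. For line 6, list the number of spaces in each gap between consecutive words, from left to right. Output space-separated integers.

Answer: 3 2

Derivation:
Line 1: ['microwave', 'low'] (min_width=13, slack=5)
Line 2: ['picture', 'will'] (min_width=12, slack=6)
Line 3: ['kitchen', 'old'] (min_width=11, slack=7)
Line 4: ['hospital', 'chemistry'] (min_width=18, slack=0)
Line 5: ['electric', 'night'] (min_width=14, slack=4)
Line 6: ['snow', 'big', 'forest'] (min_width=15, slack=3)
Line 7: ['ocean'] (min_width=5, slack=13)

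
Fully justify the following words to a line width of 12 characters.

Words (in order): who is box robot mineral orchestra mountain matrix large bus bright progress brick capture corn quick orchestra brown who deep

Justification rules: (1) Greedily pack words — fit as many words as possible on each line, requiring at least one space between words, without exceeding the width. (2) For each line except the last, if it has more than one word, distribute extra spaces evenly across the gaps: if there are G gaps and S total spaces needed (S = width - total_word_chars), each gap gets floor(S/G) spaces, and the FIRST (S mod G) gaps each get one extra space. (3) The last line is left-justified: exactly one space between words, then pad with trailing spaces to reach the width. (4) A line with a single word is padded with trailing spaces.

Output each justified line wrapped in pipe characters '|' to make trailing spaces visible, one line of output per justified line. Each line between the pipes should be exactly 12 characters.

Line 1: ['who', 'is', 'box'] (min_width=10, slack=2)
Line 2: ['robot'] (min_width=5, slack=7)
Line 3: ['mineral'] (min_width=7, slack=5)
Line 4: ['orchestra'] (min_width=9, slack=3)
Line 5: ['mountain'] (min_width=8, slack=4)
Line 6: ['matrix', 'large'] (min_width=12, slack=0)
Line 7: ['bus', 'bright'] (min_width=10, slack=2)
Line 8: ['progress'] (min_width=8, slack=4)
Line 9: ['brick'] (min_width=5, slack=7)
Line 10: ['capture', 'corn'] (min_width=12, slack=0)
Line 11: ['quick'] (min_width=5, slack=7)
Line 12: ['orchestra'] (min_width=9, slack=3)
Line 13: ['brown', 'who'] (min_width=9, slack=3)
Line 14: ['deep'] (min_width=4, slack=8)

Answer: |who  is  box|
|robot       |
|mineral     |
|orchestra   |
|mountain    |
|matrix large|
|bus   bright|
|progress    |
|brick       |
|capture corn|
|quick       |
|orchestra   |
|brown    who|
|deep        |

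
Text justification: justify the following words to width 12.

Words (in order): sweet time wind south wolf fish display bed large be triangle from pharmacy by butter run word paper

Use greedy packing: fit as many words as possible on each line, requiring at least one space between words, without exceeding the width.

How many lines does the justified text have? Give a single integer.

Answer: 10

Derivation:
Line 1: ['sweet', 'time'] (min_width=10, slack=2)
Line 2: ['wind', 'south'] (min_width=10, slack=2)
Line 3: ['wolf', 'fish'] (min_width=9, slack=3)
Line 4: ['display', 'bed'] (min_width=11, slack=1)
Line 5: ['large', 'be'] (min_width=8, slack=4)
Line 6: ['triangle'] (min_width=8, slack=4)
Line 7: ['from'] (min_width=4, slack=8)
Line 8: ['pharmacy', 'by'] (min_width=11, slack=1)
Line 9: ['butter', 'run'] (min_width=10, slack=2)
Line 10: ['word', 'paper'] (min_width=10, slack=2)
Total lines: 10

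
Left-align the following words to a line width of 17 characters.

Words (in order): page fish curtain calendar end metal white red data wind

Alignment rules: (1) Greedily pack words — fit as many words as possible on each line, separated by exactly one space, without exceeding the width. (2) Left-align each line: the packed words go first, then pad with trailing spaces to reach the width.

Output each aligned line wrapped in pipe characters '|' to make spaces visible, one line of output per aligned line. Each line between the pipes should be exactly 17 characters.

Answer: |page fish curtain|
|calendar end     |
|metal white red  |
|data wind        |

Derivation:
Line 1: ['page', 'fish', 'curtain'] (min_width=17, slack=0)
Line 2: ['calendar', 'end'] (min_width=12, slack=5)
Line 3: ['metal', 'white', 'red'] (min_width=15, slack=2)
Line 4: ['data', 'wind'] (min_width=9, slack=8)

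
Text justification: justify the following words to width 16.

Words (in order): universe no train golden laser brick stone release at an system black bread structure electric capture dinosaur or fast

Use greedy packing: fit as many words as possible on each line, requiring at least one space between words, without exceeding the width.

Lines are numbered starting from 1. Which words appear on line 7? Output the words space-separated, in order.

Line 1: ['universe', 'no'] (min_width=11, slack=5)
Line 2: ['train', 'golden'] (min_width=12, slack=4)
Line 3: ['laser', 'brick'] (min_width=11, slack=5)
Line 4: ['stone', 'release', 'at'] (min_width=16, slack=0)
Line 5: ['an', 'system', 'black'] (min_width=15, slack=1)
Line 6: ['bread', 'structure'] (min_width=15, slack=1)
Line 7: ['electric', 'capture'] (min_width=16, slack=0)
Line 8: ['dinosaur', 'or', 'fast'] (min_width=16, slack=0)

Answer: electric capture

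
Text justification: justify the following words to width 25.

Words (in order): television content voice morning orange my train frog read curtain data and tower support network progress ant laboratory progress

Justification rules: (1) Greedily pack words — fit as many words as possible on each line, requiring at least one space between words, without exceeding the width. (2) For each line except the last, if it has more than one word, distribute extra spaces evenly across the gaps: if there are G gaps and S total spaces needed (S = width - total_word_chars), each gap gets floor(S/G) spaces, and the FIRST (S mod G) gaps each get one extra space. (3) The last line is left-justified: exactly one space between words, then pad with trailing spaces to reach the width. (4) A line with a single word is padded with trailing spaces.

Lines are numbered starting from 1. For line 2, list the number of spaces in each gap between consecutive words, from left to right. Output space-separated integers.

Line 1: ['television', 'content', 'voice'] (min_width=24, slack=1)
Line 2: ['morning', 'orange', 'my', 'train'] (min_width=23, slack=2)
Line 3: ['frog', 'read', 'curtain', 'data'] (min_width=22, slack=3)
Line 4: ['and', 'tower', 'support', 'network'] (min_width=25, slack=0)
Line 5: ['progress', 'ant', 'laboratory'] (min_width=23, slack=2)
Line 6: ['progress'] (min_width=8, slack=17)

Answer: 2 2 1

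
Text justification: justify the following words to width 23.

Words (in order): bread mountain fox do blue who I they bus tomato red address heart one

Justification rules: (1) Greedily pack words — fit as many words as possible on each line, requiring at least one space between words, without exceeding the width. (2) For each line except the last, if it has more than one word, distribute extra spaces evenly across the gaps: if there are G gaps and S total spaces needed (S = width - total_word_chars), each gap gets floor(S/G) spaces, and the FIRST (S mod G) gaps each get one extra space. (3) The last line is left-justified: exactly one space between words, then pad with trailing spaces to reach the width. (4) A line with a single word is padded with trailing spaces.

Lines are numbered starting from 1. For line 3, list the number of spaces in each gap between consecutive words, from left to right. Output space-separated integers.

Answer: 4 3

Derivation:
Line 1: ['bread', 'mountain', 'fox', 'do'] (min_width=21, slack=2)
Line 2: ['blue', 'who', 'I', 'they', 'bus'] (min_width=19, slack=4)
Line 3: ['tomato', 'red', 'address'] (min_width=18, slack=5)
Line 4: ['heart', 'one'] (min_width=9, slack=14)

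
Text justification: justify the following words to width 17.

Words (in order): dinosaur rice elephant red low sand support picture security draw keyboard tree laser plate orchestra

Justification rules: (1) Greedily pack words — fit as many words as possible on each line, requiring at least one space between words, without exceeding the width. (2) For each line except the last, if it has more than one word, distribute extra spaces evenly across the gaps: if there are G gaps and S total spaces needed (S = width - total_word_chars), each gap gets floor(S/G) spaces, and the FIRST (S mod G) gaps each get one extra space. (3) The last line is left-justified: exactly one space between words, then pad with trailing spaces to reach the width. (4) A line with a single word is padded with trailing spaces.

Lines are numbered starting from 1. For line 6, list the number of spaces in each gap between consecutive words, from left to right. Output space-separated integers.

Answer: 2 1

Derivation:
Line 1: ['dinosaur', 'rice'] (min_width=13, slack=4)
Line 2: ['elephant', 'red', 'low'] (min_width=16, slack=1)
Line 3: ['sand', 'support'] (min_width=12, slack=5)
Line 4: ['picture', 'security'] (min_width=16, slack=1)
Line 5: ['draw', 'keyboard'] (min_width=13, slack=4)
Line 6: ['tree', 'laser', 'plate'] (min_width=16, slack=1)
Line 7: ['orchestra'] (min_width=9, slack=8)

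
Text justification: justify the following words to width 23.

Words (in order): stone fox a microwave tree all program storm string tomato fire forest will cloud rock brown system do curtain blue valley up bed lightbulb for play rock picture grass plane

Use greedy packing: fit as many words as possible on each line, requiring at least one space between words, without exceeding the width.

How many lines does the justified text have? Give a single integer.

Answer: 8

Derivation:
Line 1: ['stone', 'fox', 'a', 'microwave'] (min_width=21, slack=2)
Line 2: ['tree', 'all', 'program', 'storm'] (min_width=22, slack=1)
Line 3: ['string', 'tomato', 'fire'] (min_width=18, slack=5)
Line 4: ['forest', 'will', 'cloud', 'rock'] (min_width=22, slack=1)
Line 5: ['brown', 'system', 'do', 'curtain'] (min_width=23, slack=0)
Line 6: ['blue', 'valley', 'up', 'bed'] (min_width=18, slack=5)
Line 7: ['lightbulb', 'for', 'play', 'rock'] (min_width=23, slack=0)
Line 8: ['picture', 'grass', 'plane'] (min_width=19, slack=4)
Total lines: 8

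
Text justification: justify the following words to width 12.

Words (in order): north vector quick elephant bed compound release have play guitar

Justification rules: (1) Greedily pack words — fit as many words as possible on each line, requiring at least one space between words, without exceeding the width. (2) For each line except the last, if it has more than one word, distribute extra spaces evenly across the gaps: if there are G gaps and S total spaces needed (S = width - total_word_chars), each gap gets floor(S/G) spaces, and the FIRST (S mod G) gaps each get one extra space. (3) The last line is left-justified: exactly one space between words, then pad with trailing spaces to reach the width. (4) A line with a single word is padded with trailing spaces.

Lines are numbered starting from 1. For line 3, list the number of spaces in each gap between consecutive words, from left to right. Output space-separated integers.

Answer: 1

Derivation:
Line 1: ['north', 'vector'] (min_width=12, slack=0)
Line 2: ['quick'] (min_width=5, slack=7)
Line 3: ['elephant', 'bed'] (min_width=12, slack=0)
Line 4: ['compound'] (min_width=8, slack=4)
Line 5: ['release', 'have'] (min_width=12, slack=0)
Line 6: ['play', 'guitar'] (min_width=11, slack=1)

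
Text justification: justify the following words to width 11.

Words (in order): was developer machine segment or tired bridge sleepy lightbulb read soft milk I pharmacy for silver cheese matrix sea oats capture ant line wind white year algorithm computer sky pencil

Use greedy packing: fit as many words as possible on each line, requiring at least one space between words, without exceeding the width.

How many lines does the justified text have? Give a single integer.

Answer: 21

Derivation:
Line 1: ['was'] (min_width=3, slack=8)
Line 2: ['developer'] (min_width=9, slack=2)
Line 3: ['machine'] (min_width=7, slack=4)
Line 4: ['segment', 'or'] (min_width=10, slack=1)
Line 5: ['tired'] (min_width=5, slack=6)
Line 6: ['bridge'] (min_width=6, slack=5)
Line 7: ['sleepy'] (min_width=6, slack=5)
Line 8: ['lightbulb'] (min_width=9, slack=2)
Line 9: ['read', 'soft'] (min_width=9, slack=2)
Line 10: ['milk', 'I'] (min_width=6, slack=5)
Line 11: ['pharmacy'] (min_width=8, slack=3)
Line 12: ['for', 'silver'] (min_width=10, slack=1)
Line 13: ['cheese'] (min_width=6, slack=5)
Line 14: ['matrix', 'sea'] (min_width=10, slack=1)
Line 15: ['oats'] (min_width=4, slack=7)
Line 16: ['capture', 'ant'] (min_width=11, slack=0)
Line 17: ['line', 'wind'] (min_width=9, slack=2)
Line 18: ['white', 'year'] (min_width=10, slack=1)
Line 19: ['algorithm'] (min_width=9, slack=2)
Line 20: ['computer'] (min_width=8, slack=3)
Line 21: ['sky', 'pencil'] (min_width=10, slack=1)
Total lines: 21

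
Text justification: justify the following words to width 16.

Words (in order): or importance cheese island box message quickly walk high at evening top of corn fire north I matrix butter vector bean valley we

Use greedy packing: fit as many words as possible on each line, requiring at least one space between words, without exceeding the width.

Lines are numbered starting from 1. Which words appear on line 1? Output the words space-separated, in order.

Line 1: ['or', 'importance'] (min_width=13, slack=3)
Line 2: ['cheese', 'island'] (min_width=13, slack=3)
Line 3: ['box', 'message'] (min_width=11, slack=5)
Line 4: ['quickly', 'walk'] (min_width=12, slack=4)
Line 5: ['high', 'at', 'evening'] (min_width=15, slack=1)
Line 6: ['top', 'of', 'corn', 'fire'] (min_width=16, slack=0)
Line 7: ['north', 'I', 'matrix'] (min_width=14, slack=2)
Line 8: ['butter', 'vector'] (min_width=13, slack=3)
Line 9: ['bean', 'valley', 'we'] (min_width=14, slack=2)

Answer: or importance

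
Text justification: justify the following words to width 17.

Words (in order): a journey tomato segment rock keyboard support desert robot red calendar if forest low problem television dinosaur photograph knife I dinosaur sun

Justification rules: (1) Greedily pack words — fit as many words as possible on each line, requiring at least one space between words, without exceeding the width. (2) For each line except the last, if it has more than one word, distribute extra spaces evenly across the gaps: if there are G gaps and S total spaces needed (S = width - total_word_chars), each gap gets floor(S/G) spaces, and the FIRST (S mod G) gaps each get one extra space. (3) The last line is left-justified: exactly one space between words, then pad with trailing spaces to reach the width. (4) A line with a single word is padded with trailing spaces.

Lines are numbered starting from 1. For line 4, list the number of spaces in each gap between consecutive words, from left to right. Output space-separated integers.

Answer: 2 1

Derivation:
Line 1: ['a', 'journey', 'tomato'] (min_width=16, slack=1)
Line 2: ['segment', 'rock'] (min_width=12, slack=5)
Line 3: ['keyboard', 'support'] (min_width=16, slack=1)
Line 4: ['desert', 'robot', 'red'] (min_width=16, slack=1)
Line 5: ['calendar', 'if'] (min_width=11, slack=6)
Line 6: ['forest', 'low'] (min_width=10, slack=7)
Line 7: ['problem'] (min_width=7, slack=10)
Line 8: ['television'] (min_width=10, slack=7)
Line 9: ['dinosaur'] (min_width=8, slack=9)
Line 10: ['photograph', 'knife'] (min_width=16, slack=1)
Line 11: ['I', 'dinosaur', 'sun'] (min_width=14, slack=3)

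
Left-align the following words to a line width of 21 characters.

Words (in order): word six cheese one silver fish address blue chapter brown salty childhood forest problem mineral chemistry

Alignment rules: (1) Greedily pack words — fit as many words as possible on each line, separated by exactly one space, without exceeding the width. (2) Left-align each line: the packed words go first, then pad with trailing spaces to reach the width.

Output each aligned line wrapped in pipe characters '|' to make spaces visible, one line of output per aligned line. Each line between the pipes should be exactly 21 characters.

Line 1: ['word', 'six', 'cheese', 'one'] (min_width=19, slack=2)
Line 2: ['silver', 'fish', 'address'] (min_width=19, slack=2)
Line 3: ['blue', 'chapter', 'brown'] (min_width=18, slack=3)
Line 4: ['salty', 'childhood'] (min_width=15, slack=6)
Line 5: ['forest', 'problem'] (min_width=14, slack=7)
Line 6: ['mineral', 'chemistry'] (min_width=17, slack=4)

Answer: |word six cheese one  |
|silver fish address  |
|blue chapter brown   |
|salty childhood      |
|forest problem       |
|mineral chemistry    |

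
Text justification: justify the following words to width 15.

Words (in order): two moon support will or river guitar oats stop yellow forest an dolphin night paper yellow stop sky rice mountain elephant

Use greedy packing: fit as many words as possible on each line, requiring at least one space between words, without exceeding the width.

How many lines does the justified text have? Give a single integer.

Answer: 10

Derivation:
Line 1: ['two', 'moon'] (min_width=8, slack=7)
Line 2: ['support', 'will', 'or'] (min_width=15, slack=0)
Line 3: ['river', 'guitar'] (min_width=12, slack=3)
Line 4: ['oats', 'stop'] (min_width=9, slack=6)
Line 5: ['yellow', 'forest'] (min_width=13, slack=2)
Line 6: ['an', 'dolphin'] (min_width=10, slack=5)
Line 7: ['night', 'paper'] (min_width=11, slack=4)
Line 8: ['yellow', 'stop', 'sky'] (min_width=15, slack=0)
Line 9: ['rice', 'mountain'] (min_width=13, slack=2)
Line 10: ['elephant'] (min_width=8, slack=7)
Total lines: 10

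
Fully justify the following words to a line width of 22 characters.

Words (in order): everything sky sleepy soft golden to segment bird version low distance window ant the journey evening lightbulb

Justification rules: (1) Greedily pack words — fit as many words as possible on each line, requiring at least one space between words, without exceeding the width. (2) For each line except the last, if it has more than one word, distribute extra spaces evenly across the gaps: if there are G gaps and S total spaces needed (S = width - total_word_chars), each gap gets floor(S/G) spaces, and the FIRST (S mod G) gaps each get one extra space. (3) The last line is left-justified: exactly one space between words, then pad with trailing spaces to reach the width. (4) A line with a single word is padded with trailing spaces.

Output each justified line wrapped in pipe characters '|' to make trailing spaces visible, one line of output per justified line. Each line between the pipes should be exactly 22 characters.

Answer: |everything  sky sleepy|
|soft golden to segment|
|bird    version    low|
|distance   window  ant|
|the   journey  evening|
|lightbulb             |

Derivation:
Line 1: ['everything', 'sky', 'sleepy'] (min_width=21, slack=1)
Line 2: ['soft', 'golden', 'to', 'segment'] (min_width=22, slack=0)
Line 3: ['bird', 'version', 'low'] (min_width=16, slack=6)
Line 4: ['distance', 'window', 'ant'] (min_width=19, slack=3)
Line 5: ['the', 'journey', 'evening'] (min_width=19, slack=3)
Line 6: ['lightbulb'] (min_width=9, slack=13)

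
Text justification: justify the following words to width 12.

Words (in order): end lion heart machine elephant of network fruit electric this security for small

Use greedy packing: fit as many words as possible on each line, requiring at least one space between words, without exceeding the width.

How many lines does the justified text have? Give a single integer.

Line 1: ['end', 'lion'] (min_width=8, slack=4)
Line 2: ['heart'] (min_width=5, slack=7)
Line 3: ['machine'] (min_width=7, slack=5)
Line 4: ['elephant', 'of'] (min_width=11, slack=1)
Line 5: ['network'] (min_width=7, slack=5)
Line 6: ['fruit'] (min_width=5, slack=7)
Line 7: ['electric'] (min_width=8, slack=4)
Line 8: ['this'] (min_width=4, slack=8)
Line 9: ['security', 'for'] (min_width=12, slack=0)
Line 10: ['small'] (min_width=5, slack=7)
Total lines: 10

Answer: 10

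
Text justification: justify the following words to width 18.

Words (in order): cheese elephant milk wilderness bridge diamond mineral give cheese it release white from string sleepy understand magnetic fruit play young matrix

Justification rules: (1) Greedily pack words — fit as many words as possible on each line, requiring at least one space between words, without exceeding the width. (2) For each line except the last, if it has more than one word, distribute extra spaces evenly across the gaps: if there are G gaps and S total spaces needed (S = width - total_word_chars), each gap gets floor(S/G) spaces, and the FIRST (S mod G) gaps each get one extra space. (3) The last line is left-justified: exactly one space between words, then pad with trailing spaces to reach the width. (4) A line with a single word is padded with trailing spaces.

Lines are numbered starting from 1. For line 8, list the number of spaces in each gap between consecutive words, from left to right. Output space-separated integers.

Answer: 5

Derivation:
Line 1: ['cheese', 'elephant'] (min_width=15, slack=3)
Line 2: ['milk', 'wilderness'] (min_width=15, slack=3)
Line 3: ['bridge', 'diamond'] (min_width=14, slack=4)
Line 4: ['mineral', 'give'] (min_width=12, slack=6)
Line 5: ['cheese', 'it', 'release'] (min_width=17, slack=1)
Line 6: ['white', 'from', 'string'] (min_width=17, slack=1)
Line 7: ['sleepy', 'understand'] (min_width=17, slack=1)
Line 8: ['magnetic', 'fruit'] (min_width=14, slack=4)
Line 9: ['play', 'young', 'matrix'] (min_width=17, slack=1)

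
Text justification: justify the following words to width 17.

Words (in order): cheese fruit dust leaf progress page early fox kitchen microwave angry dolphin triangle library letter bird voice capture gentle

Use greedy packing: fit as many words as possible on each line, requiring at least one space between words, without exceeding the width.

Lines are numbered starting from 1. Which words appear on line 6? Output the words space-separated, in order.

Answer: triangle library

Derivation:
Line 1: ['cheese', 'fruit', 'dust'] (min_width=17, slack=0)
Line 2: ['leaf', 'progress'] (min_width=13, slack=4)
Line 3: ['page', 'early', 'fox'] (min_width=14, slack=3)
Line 4: ['kitchen', 'microwave'] (min_width=17, slack=0)
Line 5: ['angry', 'dolphin'] (min_width=13, slack=4)
Line 6: ['triangle', 'library'] (min_width=16, slack=1)
Line 7: ['letter', 'bird', 'voice'] (min_width=17, slack=0)
Line 8: ['capture', 'gentle'] (min_width=14, slack=3)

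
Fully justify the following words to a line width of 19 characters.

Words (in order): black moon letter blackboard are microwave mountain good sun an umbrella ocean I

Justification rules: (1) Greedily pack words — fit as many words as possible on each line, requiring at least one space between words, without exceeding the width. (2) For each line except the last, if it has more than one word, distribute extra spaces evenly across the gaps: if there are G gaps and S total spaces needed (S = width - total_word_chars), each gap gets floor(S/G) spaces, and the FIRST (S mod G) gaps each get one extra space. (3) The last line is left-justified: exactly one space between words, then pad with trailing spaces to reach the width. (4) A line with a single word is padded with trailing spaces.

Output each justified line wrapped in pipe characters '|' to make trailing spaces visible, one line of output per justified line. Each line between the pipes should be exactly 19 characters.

Answer: |black  moon  letter|
|blackboard      are|
|microwave  mountain|
|good     sun     an|
|umbrella ocean I   |

Derivation:
Line 1: ['black', 'moon', 'letter'] (min_width=17, slack=2)
Line 2: ['blackboard', 'are'] (min_width=14, slack=5)
Line 3: ['microwave', 'mountain'] (min_width=18, slack=1)
Line 4: ['good', 'sun', 'an'] (min_width=11, slack=8)
Line 5: ['umbrella', 'ocean', 'I'] (min_width=16, slack=3)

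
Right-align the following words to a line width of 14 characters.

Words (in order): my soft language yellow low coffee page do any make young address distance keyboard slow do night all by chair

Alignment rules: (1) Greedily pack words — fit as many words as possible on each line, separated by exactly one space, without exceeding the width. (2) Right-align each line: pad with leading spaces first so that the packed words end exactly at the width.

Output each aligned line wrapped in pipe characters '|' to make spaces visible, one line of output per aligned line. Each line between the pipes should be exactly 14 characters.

Answer: |       my soft|
|      language|
|    yellow low|
|coffee page do|
|any make young|
|       address|
|      distance|
| keyboard slow|
|  do night all|
|      by chair|

Derivation:
Line 1: ['my', 'soft'] (min_width=7, slack=7)
Line 2: ['language'] (min_width=8, slack=6)
Line 3: ['yellow', 'low'] (min_width=10, slack=4)
Line 4: ['coffee', 'page', 'do'] (min_width=14, slack=0)
Line 5: ['any', 'make', 'young'] (min_width=14, slack=0)
Line 6: ['address'] (min_width=7, slack=7)
Line 7: ['distance'] (min_width=8, slack=6)
Line 8: ['keyboard', 'slow'] (min_width=13, slack=1)
Line 9: ['do', 'night', 'all'] (min_width=12, slack=2)
Line 10: ['by', 'chair'] (min_width=8, slack=6)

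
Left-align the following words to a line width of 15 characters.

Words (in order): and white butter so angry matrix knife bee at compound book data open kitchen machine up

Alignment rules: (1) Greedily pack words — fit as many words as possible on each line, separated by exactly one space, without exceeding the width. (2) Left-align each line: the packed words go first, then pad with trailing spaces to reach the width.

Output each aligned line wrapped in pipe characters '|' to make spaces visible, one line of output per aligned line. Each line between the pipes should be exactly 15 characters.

Line 1: ['and', 'white'] (min_width=9, slack=6)
Line 2: ['butter', 'so', 'angry'] (min_width=15, slack=0)
Line 3: ['matrix', 'knife'] (min_width=12, slack=3)
Line 4: ['bee', 'at', 'compound'] (min_width=15, slack=0)
Line 5: ['book', 'data', 'open'] (min_width=14, slack=1)
Line 6: ['kitchen', 'machine'] (min_width=15, slack=0)
Line 7: ['up'] (min_width=2, slack=13)

Answer: |and white      |
|butter so angry|
|matrix knife   |
|bee at compound|
|book data open |
|kitchen machine|
|up             |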